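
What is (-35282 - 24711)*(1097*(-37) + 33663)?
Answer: 415511518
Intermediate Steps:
(-35282 - 24711)*(1097*(-37) + 33663) = -59993*(-40589 + 33663) = -59993*(-6926) = 415511518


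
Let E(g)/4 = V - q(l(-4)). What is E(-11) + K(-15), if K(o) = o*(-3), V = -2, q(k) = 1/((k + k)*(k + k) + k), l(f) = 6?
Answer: 2773/75 ≈ 36.973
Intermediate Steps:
q(k) = 1/(k + 4*k²) (q(k) = 1/((2*k)*(2*k) + k) = 1/(4*k² + k) = 1/(k + 4*k²))
K(o) = -3*o
E(g) = -602/75 (E(g) = 4*(-2 - 1/(6*(1 + 4*6))) = 4*(-2 - 1/(6*(1 + 24))) = 4*(-2 - 1/(6*25)) = 4*(-2 - 1*1/150) = 4*(-2 - 1/150) = 4*(-301/150) = -602/75)
E(-11) + K(-15) = -602/75 - 3*(-15) = -602/75 + 45 = 2773/75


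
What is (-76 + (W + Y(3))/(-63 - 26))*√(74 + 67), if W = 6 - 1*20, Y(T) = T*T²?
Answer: -6777*√141/89 ≈ -904.18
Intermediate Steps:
Y(T) = T³
W = -14 (W = 6 - 20 = -14)
(-76 + (W + Y(3))/(-63 - 26))*√(74 + 67) = (-76 + (-14 + 3³)/(-63 - 26))*√(74 + 67) = (-76 + (-14 + 27)/(-89))*√141 = (-76 + 13*(-1/89))*√141 = (-76 - 13/89)*√141 = -6777*√141/89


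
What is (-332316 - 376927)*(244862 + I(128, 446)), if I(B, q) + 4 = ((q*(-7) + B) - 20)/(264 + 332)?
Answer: -51750750274011/298 ≈ -1.7366e+11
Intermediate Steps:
I(B, q) = -601/149 - 7*q/596 + B/596 (I(B, q) = -4 + ((q*(-7) + B) - 20)/(264 + 332) = -4 + ((-7*q + B) - 20)/596 = -4 + ((B - 7*q) - 20)*(1/596) = -4 + (-20 + B - 7*q)*(1/596) = -4 + (-5/149 - 7*q/596 + B/596) = -601/149 - 7*q/596 + B/596)
(-332316 - 376927)*(244862 + I(128, 446)) = (-332316 - 376927)*(244862 + (-601/149 - 7/596*446 + (1/596)*128)) = -709243*(244862 + (-601/149 - 1561/298 + 32/149)) = -709243*(244862 - 2699/298) = -709243*72966177/298 = -51750750274011/298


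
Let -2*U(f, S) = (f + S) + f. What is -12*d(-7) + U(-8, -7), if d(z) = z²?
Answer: -1153/2 ≈ -576.50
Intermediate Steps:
U(f, S) = -f - S/2 (U(f, S) = -((f + S) + f)/2 = -((S + f) + f)/2 = -(S + 2*f)/2 = -f - S/2)
-12*d(-7) + U(-8, -7) = -12*(-7)² + (-1*(-8) - ½*(-7)) = -12*49 + (8 + 7/2) = -588 + 23/2 = -1153/2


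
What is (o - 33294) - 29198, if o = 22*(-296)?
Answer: -69004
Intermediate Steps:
o = -6512
(o - 33294) - 29198 = (-6512 - 33294) - 29198 = -39806 - 29198 = -69004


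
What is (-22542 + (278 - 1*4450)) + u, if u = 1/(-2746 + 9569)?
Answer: -182269621/6823 ≈ -26714.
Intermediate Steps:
u = 1/6823 ≈ 0.00014656
(-22542 + (278 - 1*4450)) + u = (-22542 + (278 - 1*4450)) + 1/6823 = (-22542 + (278 - 4450)) + 1/6823 = (-22542 - 4172) + 1/6823 = -26714 + 1/6823 = -182269621/6823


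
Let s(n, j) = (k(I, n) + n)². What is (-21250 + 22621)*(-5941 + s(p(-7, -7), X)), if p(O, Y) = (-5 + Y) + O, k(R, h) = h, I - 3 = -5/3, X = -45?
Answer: -6165387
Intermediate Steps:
I = 4/3 (I = 3 - 5/3 = 4/3 ≈ 1.3333)
p(O, Y) = -5 + O + Y
s(n, j) = 4*n² (s(n, j) = (n + n)² = (2*n)² = 4*n²)
(-21250 + 22621)*(-5941 + s(p(-7, -7), X)) = (-21250 + 22621)*(-5941 + 4*(-5 - 7 - 7)²) = 1371*(-5941 + 4*(-19)²) = 1371*(-5941 + 4*361) = 1371*(-5941 + 1444) = 1371*(-4497) = -6165387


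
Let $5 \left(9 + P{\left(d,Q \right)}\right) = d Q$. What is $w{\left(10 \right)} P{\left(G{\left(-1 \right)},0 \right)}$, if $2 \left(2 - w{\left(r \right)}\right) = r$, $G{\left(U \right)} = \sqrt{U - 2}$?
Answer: $27$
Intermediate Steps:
$G{\left(U \right)} = \sqrt{-2 + U}$
$w{\left(r \right)} = 2 - \frac{r}{2}$
$P{\left(d,Q \right)} = -9 + \frac{Q d}{5}$ ($P{\left(d,Q \right)} = -9 + \frac{d Q}{5} = -9 + \frac{Q d}{5}$)
$w{\left(10 \right)} P{\left(G{\left(-1 \right)},0 \right)} = \left(2 - 5\right) \left(-9 + \frac{1}{5} \cdot 0 \sqrt{-2 - 1}\right) = \left(2 - 5\right) \left(-9 + \frac{1}{5} \cdot 0 \sqrt{-3}\right) = - 3 \left(-9 + \frac{1}{5} \cdot 0 i \sqrt{3}\right) = - 3 \left(-9 + 0\right) = \left(-3\right) \left(-9\right) = 27$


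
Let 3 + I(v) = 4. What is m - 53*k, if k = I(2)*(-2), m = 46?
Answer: 152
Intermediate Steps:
I(v) = 1 (I(v) = -3 + 4 = 1)
k = -2 (k = 1*(-2) = -2)
m - 53*k = 46 - 53*(-2) = 46 + 106 = 152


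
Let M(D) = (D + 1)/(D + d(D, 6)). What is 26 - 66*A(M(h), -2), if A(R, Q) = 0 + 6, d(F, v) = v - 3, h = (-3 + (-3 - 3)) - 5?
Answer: -370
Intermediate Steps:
h = -14 (h = (-3 - 6) - 5 = -9 - 5 = -14)
d(F, v) = -3 + v
M(D) = (1 + D)/(3 + D) (M(D) = (D + 1)/(D + (-3 + 6)) = (1 + D)/(D + 3) = (1 + D)/(3 + D))
A(R, Q) = 6
26 - 66*A(M(h), -2) = 26 - 66*6 = 26 - 396 = -370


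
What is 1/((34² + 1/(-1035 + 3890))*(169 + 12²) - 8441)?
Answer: 2855/1008920198 ≈ 2.8298e-6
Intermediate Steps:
1/((34² + 1/(-1035 + 3890))*(169 + 12²) - 8441) = 1/((1156 + 1/2855)*(169 + 144) - 8441) = 1/((1156 + 1/2855)*313 - 8441) = 1/((3300381/2855)*313 - 8441) = 1/(1033019253/2855 - 8441) = 1/(1008920198/2855) = 2855/1008920198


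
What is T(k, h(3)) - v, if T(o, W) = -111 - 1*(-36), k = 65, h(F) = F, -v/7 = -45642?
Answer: -319569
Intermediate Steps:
v = 319494 (v = -7*(-45642) = 319494)
T(o, W) = -75 (T(o, W) = -111 + 36 = -75)
T(k, h(3)) - v = -75 - 1*319494 = -75 - 319494 = -319569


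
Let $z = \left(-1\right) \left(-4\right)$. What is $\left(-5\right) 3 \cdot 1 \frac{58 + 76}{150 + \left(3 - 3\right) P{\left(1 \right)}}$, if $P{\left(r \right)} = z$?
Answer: $- \frac{67}{5} \approx -13.4$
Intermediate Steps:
$z = 4$
$P{\left(r \right)} = 4$
$\left(-5\right) 3 \cdot 1 \frac{58 + 76}{150 + \left(3 - 3\right) P{\left(1 \right)}} = \left(-5\right) 3 \cdot 1 \frac{58 + 76}{150 + \left(3 - 3\right) 4} = \left(-15\right) 1 \frac{134}{150 + 0 \cdot 4} = - 15 \frac{134}{150 + 0} = - 15 \cdot \frac{134}{150} = - 15 \cdot 134 \cdot \frac{1}{150} = \left(-15\right) \frac{67}{75} = - \frac{67}{5}$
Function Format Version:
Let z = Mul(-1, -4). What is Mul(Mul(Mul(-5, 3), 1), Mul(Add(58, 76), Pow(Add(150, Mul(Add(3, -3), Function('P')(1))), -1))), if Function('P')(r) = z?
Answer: Rational(-67, 5) ≈ -13.400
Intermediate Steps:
z = 4
Function('P')(r) = 4
Mul(Mul(Mul(-5, 3), 1), Mul(Add(58, 76), Pow(Add(150, Mul(Add(3, -3), Function('P')(1))), -1))) = Mul(Mul(Mul(-5, 3), 1), Mul(Add(58, 76), Pow(Add(150, Mul(Add(3, -3), 4)), -1))) = Mul(Mul(-15, 1), Mul(134, Pow(Add(150, Mul(0, 4)), -1))) = Mul(-15, Mul(134, Pow(Add(150, 0), -1))) = Mul(-15, Mul(134, Pow(150, -1))) = Mul(-15, Mul(134, Rational(1, 150))) = Mul(-15, Rational(67, 75)) = Rational(-67, 5)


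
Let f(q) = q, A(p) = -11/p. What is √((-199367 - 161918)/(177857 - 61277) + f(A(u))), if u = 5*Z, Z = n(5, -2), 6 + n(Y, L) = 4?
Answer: I*√6792154815/58290 ≈ 1.4139*I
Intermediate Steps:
n(Y, L) = -2 (n(Y, L) = -6 + 4 = -2)
Z = -2
u = -10 (u = 5*(-2) = -10)
√((-199367 - 161918)/(177857 - 61277) + f(A(u))) = √((-199367 - 161918)/(177857 - 61277) - 11/(-10)) = √(-361285/116580 - 11*(-⅒)) = √(-361285*1/116580 + 11/10) = √(-72257/23316 + 11/10) = √(-233047/116580) = I*√6792154815/58290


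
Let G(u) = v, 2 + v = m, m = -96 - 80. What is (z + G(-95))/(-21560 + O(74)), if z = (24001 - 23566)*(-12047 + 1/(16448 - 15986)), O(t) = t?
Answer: 269018599/1102948 ≈ 243.91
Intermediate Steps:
m = -176
v = -178 (v = -2 - 176 = -178)
G(u) = -178
z = -807028385/154 (z = 435*(-12047 + 1/462) = 435*(-5565713/462) = -807028385/154 ≈ -5.2404e+6)
(z + G(-95))/(-21560 + O(74)) = (-807028385/154 - 178)/(-21560 + 74) = -807055797/154/(-21486) = -807055797/154*(-1/21486) = 269018599/1102948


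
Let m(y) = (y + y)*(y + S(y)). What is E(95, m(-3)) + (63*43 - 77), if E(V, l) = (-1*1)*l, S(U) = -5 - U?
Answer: 2602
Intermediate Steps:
m(y) = -10*y (m(y) = (y + y)*(y + (-5 - y)) = (2*y)*(-5) = -10*y)
E(V, l) = -l
E(95, m(-3)) + (63*43 - 77) = -(-10)*(-3) + (63*43 - 77) = -1*30 + (2709 - 77) = -30 + 2632 = 2602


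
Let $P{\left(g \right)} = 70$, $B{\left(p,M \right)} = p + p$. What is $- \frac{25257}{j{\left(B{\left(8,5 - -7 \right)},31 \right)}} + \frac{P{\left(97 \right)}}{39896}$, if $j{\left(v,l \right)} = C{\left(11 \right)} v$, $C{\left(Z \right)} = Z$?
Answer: $- \frac{125955119}{877712} \approx -143.5$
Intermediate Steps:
$B{\left(p,M \right)} = 2 p$
$j{\left(v,l \right)} = 11 v$
$- \frac{25257}{j{\left(B{\left(8,5 - -7 \right)},31 \right)}} + \frac{P{\left(97 \right)}}{39896} = - \frac{25257}{11 \cdot 2 \cdot 8} + \frac{70}{39896} = - \frac{25257}{11 \cdot 16} + 70 \cdot \frac{1}{39896} = - \frac{25257}{176} + \frac{35}{19948} = - \frac{125955119}{877712}$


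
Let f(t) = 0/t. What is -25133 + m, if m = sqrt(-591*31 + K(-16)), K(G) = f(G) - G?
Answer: -25133 + I*sqrt(18305) ≈ -25133.0 + 135.3*I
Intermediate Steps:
f(t) = 0
K(G) = -G (K(G) = 0 - G = -G)
m = I*sqrt(18305) (m = sqrt(-591*31 - 1*(-16)) = sqrt(-18321 + 16) = sqrt(-18305) = I*sqrt(18305) ≈ 135.3*I)
-25133 + m = -25133 + I*sqrt(18305)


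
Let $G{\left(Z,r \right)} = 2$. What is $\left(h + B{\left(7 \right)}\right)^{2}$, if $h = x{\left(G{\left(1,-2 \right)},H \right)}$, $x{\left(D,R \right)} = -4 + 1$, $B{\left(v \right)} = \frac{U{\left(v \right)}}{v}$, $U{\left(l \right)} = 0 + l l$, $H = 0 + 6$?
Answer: $16$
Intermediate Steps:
$H = 6$
$U{\left(l \right)} = l^{2}$ ($U{\left(l \right)} = 0 + l^{2} = l^{2}$)
$B{\left(v \right)} = v$ ($B{\left(v \right)} = \frac{v^{2}}{v} = v$)
$x{\left(D,R \right)} = -3$
$h = -3$
$\left(h + B{\left(7 \right)}\right)^{2} = \left(-3 + 7\right)^{2} = 4^{2} = 16$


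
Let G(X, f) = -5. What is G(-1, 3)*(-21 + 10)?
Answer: 55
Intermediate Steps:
G(-1, 3)*(-21 + 10) = -5*(-21 + 10) = -5*(-11) = 55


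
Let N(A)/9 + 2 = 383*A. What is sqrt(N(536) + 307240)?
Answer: sqrt(2154814) ≈ 1467.9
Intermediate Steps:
N(A) = -18 + 3447*A (N(A) = -18 + 9*(383*A) = -18 + 3447*A)
sqrt(N(536) + 307240) = sqrt((-18 + 3447*536) + 307240) = sqrt((-18 + 1847592) + 307240) = sqrt(1847574 + 307240) = sqrt(2154814)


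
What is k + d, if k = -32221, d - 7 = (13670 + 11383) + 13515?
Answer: 6354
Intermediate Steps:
d = 38575 (d = 7 + ((13670 + 11383) + 13515) = 7 + (25053 + 13515) = 7 + 38568 = 38575)
k + d = -32221 + 38575 = 6354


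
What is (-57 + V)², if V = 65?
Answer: 64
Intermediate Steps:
(-57 + V)² = (-57 + 65)² = 8² = 64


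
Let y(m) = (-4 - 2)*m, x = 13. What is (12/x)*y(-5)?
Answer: 360/13 ≈ 27.692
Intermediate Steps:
y(m) = -6*m
(12/x)*y(-5) = (12/13)*(-6*(-5)) = (12*(1/13))*30 = (12/13)*30 = 360/13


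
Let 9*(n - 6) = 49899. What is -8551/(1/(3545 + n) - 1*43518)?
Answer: 233322586/1187432145 ≈ 0.19649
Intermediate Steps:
n = 16651/3 (n = 6 + (⅑)*49899 = 6 + 16633/3 = 16651/3 ≈ 5550.3)
-8551/(1/(3545 + n) - 1*43518) = -8551/(1/(3545 + 16651/3) - 1*43518) = -8551/(1/(27286/3) - 43518) = -8551/(3/27286 - 43518) = -8551/(-1187432145/27286) = -8551*(-27286/1187432145) = 233322586/1187432145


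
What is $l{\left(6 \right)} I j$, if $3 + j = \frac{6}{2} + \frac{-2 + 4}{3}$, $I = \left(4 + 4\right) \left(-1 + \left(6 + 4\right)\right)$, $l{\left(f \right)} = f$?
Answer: $288$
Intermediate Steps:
$I = 72$ ($I = 8 \left(-1 + 10\right) = 8 \cdot 9 = 72$)
$j = \frac{2}{3}$ ($j = -3 + \left(\frac{6}{2} + \frac{-2 + 4}{3}\right) = -3 + \left(6 \cdot \frac{1}{2} + 2 \cdot \frac{1}{3}\right) = -3 + \left(3 + \frac{2}{3}\right) = -3 + \frac{11}{3} = \frac{2}{3} \approx 0.66667$)
$l{\left(6 \right)} I j = 6 \cdot 72 \cdot \frac{2}{3} = 432 \cdot \frac{2}{3} = 288$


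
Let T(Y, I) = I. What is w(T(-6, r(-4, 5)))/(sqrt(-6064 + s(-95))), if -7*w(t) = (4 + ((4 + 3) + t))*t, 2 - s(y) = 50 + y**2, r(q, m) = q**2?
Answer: 432*I*sqrt(15137)/105959 ≈ 0.50161*I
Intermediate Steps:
s(y) = -48 - y**2 (s(y) = 2 - (50 + y**2) = 2 + (-50 - y**2) = -48 - y**2)
w(t) = -t*(11 + t)/7 (w(t) = -(4 + ((4 + 3) + t))*t/7 = -(4 + (7 + t))*t/7 = -(11 + t)*t/7 = -t*(11 + t)/7)
w(T(-6, r(-4, 5)))/(sqrt(-6064 + s(-95))) = (-1/7*(-4)**2*(11 + (-4)**2))/(sqrt(-6064 + (-48 - 1*(-95)**2))) = (-1/7*16*(11 + 16))/(sqrt(-6064 + (-48 - 1*9025))) = (-1/7*16*27)/(sqrt(-6064 + (-48 - 9025))) = -432/(7*sqrt(-6064 - 9073)) = -432*(-I*sqrt(15137)/15137)/7 = -(-432)*I*sqrt(15137)/105959 = 432*I*sqrt(15137)/105959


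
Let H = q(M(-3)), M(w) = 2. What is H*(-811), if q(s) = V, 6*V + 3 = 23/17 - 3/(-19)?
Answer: 390091/1938 ≈ 201.29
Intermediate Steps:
V = -481/1938 (V = -½ + (23/17 - 3/(-19))/6 = -½ + (23*(1/17) - 3*(-1/19))/6 = -½ + (23/17 + 3/19)/6 = -½ + (⅙)*(488/323) = -½ + 244/969 = -481/1938 ≈ -0.24819)
q(s) = -481/1938
H = -481/1938 ≈ -0.24819
H*(-811) = -481/1938*(-811) = 390091/1938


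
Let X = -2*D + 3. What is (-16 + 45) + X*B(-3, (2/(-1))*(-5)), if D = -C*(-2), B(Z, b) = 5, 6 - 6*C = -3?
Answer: 14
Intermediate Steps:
C = 3/2 (C = 1 - ⅙*(-3) = 1 + ½ = 3/2 ≈ 1.5000)
D = 3 (D = -1*3/2*(-2) = -3/2*(-2) = 3)
X = -3 (X = -2*3 + 3 = -6 + 3 = -3)
(-16 + 45) + X*B(-3, (2/(-1))*(-5)) = (-16 + 45) - 3*5 = 29 - 15 = 14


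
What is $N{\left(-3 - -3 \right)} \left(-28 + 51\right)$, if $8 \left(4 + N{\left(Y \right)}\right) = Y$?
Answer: $-92$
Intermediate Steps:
$N{\left(Y \right)} = -4 + \frac{Y}{8}$
$N{\left(-3 - -3 \right)} \left(-28 + 51\right) = \left(-4 + \frac{-3 - -3}{8}\right) \left(-28 + 51\right) = \left(-4 + \frac{-3 + 3}{8}\right) 23 = \left(-4 + \frac{1}{8} \cdot 0\right) 23 = \left(-4 + 0\right) 23 = \left(-4\right) 23 = -92$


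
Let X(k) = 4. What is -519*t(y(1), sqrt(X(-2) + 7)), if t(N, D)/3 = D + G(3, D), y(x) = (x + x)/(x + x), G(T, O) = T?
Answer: -4671 - 1557*sqrt(11) ≈ -9835.0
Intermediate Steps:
y(x) = 1 (y(x) = (2*x)/((2*x)) = (2*x)*(1/(2*x)) = 1)
t(N, D) = 9 + 3*D (t(N, D) = 3*(D + 3) = 3*(3 + D) = 9 + 3*D)
-519*t(y(1), sqrt(X(-2) + 7)) = -519*(9 + 3*sqrt(4 + 7)) = -519*(9 + 3*sqrt(11)) = -4671 - 1557*sqrt(11)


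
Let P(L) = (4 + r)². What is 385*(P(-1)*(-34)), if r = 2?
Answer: -471240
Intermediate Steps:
P(L) = 36 (P(L) = (4 + 2)² = 6² = 36)
385*(P(-1)*(-34)) = 385*(36*(-34)) = 385*(-1224) = -471240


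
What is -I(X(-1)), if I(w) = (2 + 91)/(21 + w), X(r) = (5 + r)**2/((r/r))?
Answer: -93/37 ≈ -2.5135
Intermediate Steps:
X(r) = (5 + r)**2 (X(r) = (5 + r)**2/1 = (5 + r)**2*1 = (5 + r)**2)
I(w) = 93/(21 + w)
-I(X(-1)) = -93/(21 + (5 - 1)**2) = -93/(21 + 4**2) = -93/(21 + 16) = -93/37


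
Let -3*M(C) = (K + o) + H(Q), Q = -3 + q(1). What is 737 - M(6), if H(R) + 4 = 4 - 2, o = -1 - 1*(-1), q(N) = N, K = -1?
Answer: 736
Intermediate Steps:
o = 0 (o = -1 + 1 = 0)
Q = -2 (Q = -3 + 1 = -2)
H(R) = -2 (H(R) = -4 + (4 - 2) = -4 + 2 = -2)
M(C) = 1 (M(C) = -((-1 + 0) - 2)/3 = -(-1 - 2)/3 = -⅓*(-3) = 1)
737 - M(6) = 737 - 1*1 = 737 - 1 = 736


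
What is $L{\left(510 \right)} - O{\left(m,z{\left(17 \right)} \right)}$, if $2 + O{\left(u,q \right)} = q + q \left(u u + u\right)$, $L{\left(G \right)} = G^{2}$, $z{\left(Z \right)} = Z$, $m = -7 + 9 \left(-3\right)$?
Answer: $241011$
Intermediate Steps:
$m = -34$ ($m = -7 - 27 = -34$)
$O{\left(u,q \right)} = -2 + q + q \left(u + u^{2}\right)$ ($O{\left(u,q \right)} = -2 + \left(q + q \left(u u + u\right)\right) = -2 + \left(q + q \left(u^{2} + u\right)\right) = -2 + \left(q + q \left(u + u^{2}\right)\right) = -2 + q + q \left(u + u^{2}\right)$)
$L{\left(510 \right)} - O{\left(m,z{\left(17 \right)} \right)} = 510^{2} - \left(-2 + 17 + 17 \left(-34\right) + 17 \left(-34\right)^{2}\right) = 260100 - \left(-2 + 17 - 578 + 17 \cdot 1156\right) = 260100 - \left(-2 + 17 - 578 + 19652\right) = 260100 - 19089 = 241011$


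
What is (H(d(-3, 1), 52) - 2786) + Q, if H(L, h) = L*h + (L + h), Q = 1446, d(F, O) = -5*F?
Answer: -493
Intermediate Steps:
H(L, h) = L + h + L*h
(H(d(-3, 1), 52) - 2786) + Q = ((-5*(-3) + 52 - 5*(-3)*52) - 2786) + 1446 = ((15 + 52 + 15*52) - 2786) + 1446 = ((15 + 52 + 780) - 2786) + 1446 = (847 - 2786) + 1446 = -1939 + 1446 = -493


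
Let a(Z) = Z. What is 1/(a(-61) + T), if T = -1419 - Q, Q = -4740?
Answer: 1/3260 ≈ 0.00030675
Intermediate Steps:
T = 3321 (T = -1419 - 1*(-4740) = -1419 + 4740 = 3321)
1/(a(-61) + T) = 1/(-61 + 3321) = 1/3260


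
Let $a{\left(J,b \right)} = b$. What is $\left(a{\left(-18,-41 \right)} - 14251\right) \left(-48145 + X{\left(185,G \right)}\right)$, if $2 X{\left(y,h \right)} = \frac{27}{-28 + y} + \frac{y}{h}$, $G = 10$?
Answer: $\frac{108008920881}{157} \approx 6.8795 \cdot 10^{8}$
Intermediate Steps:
$X{\left(y,h \right)} = \frac{27}{2 \left(-28 + y\right)} + \frac{y}{2 h}$ ($X{\left(y,h \right)} = \frac{\frac{27}{-28 + y} + \frac{y}{h}}{2} = \frac{27}{2 \left(-28 + y\right)} + \frac{y}{2 h}$)
$\left(a{\left(-18,-41 \right)} - 14251\right) \left(-48145 + X{\left(185,G \right)}\right) = \left(-41 - 14251\right) \left(-48145 + \frac{185^{2} - 5180 + 27 \cdot 10}{2 \cdot 10 \left(-28 + 185\right)}\right) = - 14292 \left(-48145 + \frac{1}{2} \cdot \frac{1}{10} \cdot \frac{1}{157} \left(34225 - 5180 + 270\right)\right) = - 14292 \left(-48145 + \frac{1}{2} \cdot \frac{1}{10} \cdot \frac{1}{157} \cdot 29315\right) = - 14292 \left(-48145 + \frac{5863}{628}\right) = \left(-14292\right) \left(- \frac{30229197}{628}\right) = \frac{108008920881}{157}$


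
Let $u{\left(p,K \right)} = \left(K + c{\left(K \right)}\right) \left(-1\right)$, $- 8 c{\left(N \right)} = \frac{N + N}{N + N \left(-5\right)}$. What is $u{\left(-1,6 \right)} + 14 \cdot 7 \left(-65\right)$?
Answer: $- \frac{102017}{16} \approx -6376.1$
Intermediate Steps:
$c{\left(N \right)} = \frac{1}{16}$ ($c{\left(N \right)} = - \frac{\left(N + N\right) \frac{1}{N + N \left(-5\right)}}{8} = - \frac{2 N \frac{1}{N - 5 N}}{8} = - \frac{2 N \frac{1}{\left(-4\right) N}}{8} = - \frac{2 N \left(- \frac{1}{4 N}\right)}{8} = \left(- \frac{1}{8}\right) \left(- \frac{1}{2}\right) = \frac{1}{16}$)
$u{\left(p,K \right)} = - \frac{1}{16} - K$ ($u{\left(p,K \right)} = \left(K + \frac{1}{16}\right) \left(-1\right) = \left(\frac{1}{16} + K\right) \left(-1\right) = - \frac{1}{16} - K$)
$u{\left(-1,6 \right)} + 14 \cdot 7 \left(-65\right) = \left(- \frac{1}{16} - 6\right) + 14 \cdot 7 \left(-65\right) = \left(- \frac{1}{16} - 6\right) + 98 \left(-65\right) = - \frac{97}{16} - 6370 = - \frac{102017}{16}$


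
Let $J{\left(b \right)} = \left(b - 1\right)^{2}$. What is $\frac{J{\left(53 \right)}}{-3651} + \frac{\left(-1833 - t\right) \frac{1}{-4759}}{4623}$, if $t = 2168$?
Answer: $- \frac{19825236559}{26775042969} \approx -0.74044$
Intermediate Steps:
$J{\left(b \right)} = \left(-1 + b\right)^{2}$
$\frac{J{\left(53 \right)}}{-3651} + \frac{\left(-1833 - t\right) \frac{1}{-4759}}{4623} = \frac{\left(-1 + 53\right)^{2}}{-3651} + \frac{\left(-1833 - 2168\right) \frac{1}{-4759}}{4623} = 52^{2} \left(- \frac{1}{3651}\right) + \left(-1833 - 2168\right) \left(- \frac{1}{4759}\right) \frac{1}{4623} = 2704 \left(- \frac{1}{3651}\right) + \left(-4001\right) \left(- \frac{1}{4759}\right) \frac{1}{4623} = - \frac{2704}{3651} + \frac{4001}{4759} \cdot \frac{1}{4623} = - \frac{2704}{3651} + \frac{4001}{22000857} = - \frac{19825236559}{26775042969}$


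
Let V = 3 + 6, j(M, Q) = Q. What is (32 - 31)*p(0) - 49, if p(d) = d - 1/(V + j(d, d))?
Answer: -442/9 ≈ -49.111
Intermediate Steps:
V = 9
p(d) = d - 1/(9 + d)
(32 - 31)*p(0) - 49 = (32 - 31)*((-1 + 0**2 + 9*0)/(9 + 0)) - 49 = 1*((-1 + 0 + 0)/9) - 49 = 1*((1/9)*(-1)) - 49 = 1*(-1/9) - 49 = -1/9 - 49 = -442/9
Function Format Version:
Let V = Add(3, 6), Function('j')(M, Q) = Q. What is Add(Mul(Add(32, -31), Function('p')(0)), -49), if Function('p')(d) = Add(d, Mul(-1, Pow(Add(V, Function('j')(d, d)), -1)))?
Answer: Rational(-442, 9) ≈ -49.111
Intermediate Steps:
V = 9
Function('p')(d) = Add(d, Mul(-1, Pow(Add(9, d), -1)))
Add(Mul(Add(32, -31), Function('p')(0)), -49) = Add(Mul(Add(32, -31), Mul(Pow(Add(9, 0), -1), Add(-1, Pow(0, 2), Mul(9, 0)))), -49) = Add(Mul(1, Mul(Pow(9, -1), Add(-1, 0, 0))), -49) = Add(Mul(1, Mul(Rational(1, 9), -1)), -49) = Add(Mul(1, Rational(-1, 9)), -49) = Add(Rational(-1, 9), -49) = Rational(-442, 9)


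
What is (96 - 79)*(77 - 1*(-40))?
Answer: 1989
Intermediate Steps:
(96 - 79)*(77 - 1*(-40)) = 17*(77 + 40) = 17*117 = 1989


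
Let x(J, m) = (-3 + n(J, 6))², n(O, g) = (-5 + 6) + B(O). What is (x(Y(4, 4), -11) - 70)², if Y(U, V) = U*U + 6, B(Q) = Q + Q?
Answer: 2869636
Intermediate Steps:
B(Q) = 2*Q
Y(U, V) = 6 + U² (Y(U, V) = U² + 6 = 6 + U²)
n(O, g) = 1 + 2*O (n(O, g) = (-5 + 6) + 2*O = 1 + 2*O)
x(J, m) = (-2 + 2*J)² (x(J, m) = (-3 + (1 + 2*J))² = (-2 + 2*J)²)
(x(Y(4, 4), -11) - 70)² = (4*(-1 + (6 + 4²))² - 70)² = (4*(-1 + (6 + 16))² - 70)² = (4*(-1 + 22)² - 70)² = (4*21² - 70)² = (4*441 - 70)² = (1764 - 70)² = 1694² = 2869636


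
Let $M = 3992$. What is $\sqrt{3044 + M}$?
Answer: $2 \sqrt{1759} \approx 83.881$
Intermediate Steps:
$\sqrt{3044 + M} = \sqrt{3044 + 3992} = \sqrt{7036} = 2 \sqrt{1759}$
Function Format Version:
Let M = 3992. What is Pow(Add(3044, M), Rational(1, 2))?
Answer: Mul(2, Pow(1759, Rational(1, 2))) ≈ 83.881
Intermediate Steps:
Pow(Add(3044, M), Rational(1, 2)) = Pow(Add(3044, 3992), Rational(1, 2)) = Pow(7036, Rational(1, 2)) = Mul(2, Pow(1759, Rational(1, 2)))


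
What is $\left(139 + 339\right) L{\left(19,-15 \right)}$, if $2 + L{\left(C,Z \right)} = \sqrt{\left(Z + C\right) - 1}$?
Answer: $-956 + 478 \sqrt{3} \approx -128.08$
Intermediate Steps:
$L{\left(C,Z \right)} = -2 + \sqrt{-1 + C + Z}$ ($L{\left(C,Z \right)} = -2 + \sqrt{\left(Z + C\right) - 1} = -2 + \sqrt{\left(C + Z\right) - 1} = -2 + \sqrt{-1 + C + Z}$)
$\left(139 + 339\right) L{\left(19,-15 \right)} = \left(139 + 339\right) \left(-2 + \sqrt{-1 + 19 - 15}\right) = 478 \left(-2 + \sqrt{3}\right) = -956 + 478 \sqrt{3}$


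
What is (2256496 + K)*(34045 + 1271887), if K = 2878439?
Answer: 6705875934420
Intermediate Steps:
(2256496 + K)*(34045 + 1271887) = (2256496 + 2878439)*(34045 + 1271887) = 5134935*1305932 = 6705875934420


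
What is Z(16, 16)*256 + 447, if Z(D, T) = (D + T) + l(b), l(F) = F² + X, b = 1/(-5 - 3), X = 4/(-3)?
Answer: 24905/3 ≈ 8301.7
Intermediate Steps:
X = -4/3 (X = 4*(-⅓) = -4/3 ≈ -1.3333)
b = -⅛ (b = 1/(-8) = -⅛ ≈ -0.12500)
l(F) = -4/3 + F² (l(F) = F² - 4/3 = -4/3 + F²)
Z(D, T) = -253/192 + D + T (Z(D, T) = (D + T) + (-4/3 + (-⅛)²) = (D + T) + (-4/3 + 1/64) = (D + T) - 253/192 = -253/192 + D + T)
Z(16, 16)*256 + 447 = (-253/192 + 16 + 16)*256 + 447 = (5891/192)*256 + 447 = 23564/3 + 447 = 24905/3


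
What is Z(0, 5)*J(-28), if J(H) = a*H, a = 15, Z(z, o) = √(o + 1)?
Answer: -420*√6 ≈ -1028.8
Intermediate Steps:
Z(z, o) = √(1 + o)
J(H) = 15*H
Z(0, 5)*J(-28) = √(1 + 5)*(15*(-28)) = √6*(-420) = -420*√6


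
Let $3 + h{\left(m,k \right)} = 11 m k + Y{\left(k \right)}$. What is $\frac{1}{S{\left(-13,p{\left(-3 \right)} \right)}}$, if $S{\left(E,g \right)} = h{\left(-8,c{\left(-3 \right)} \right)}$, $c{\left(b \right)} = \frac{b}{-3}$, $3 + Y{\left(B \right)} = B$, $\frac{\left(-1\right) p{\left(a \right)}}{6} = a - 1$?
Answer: $- \frac{1}{93} \approx -0.010753$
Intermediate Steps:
$p{\left(a \right)} = 6 - 6 a$ ($p{\left(a \right)} = - 6 \left(a - 1\right) = - 6 \left(-1 + a\right) = 6 - 6 a$)
$Y{\left(B \right)} = -3 + B$
$c{\left(b \right)} = - \frac{b}{3}$ ($c{\left(b \right)} = b \left(- \frac{1}{3}\right) = - \frac{b}{3}$)
$h{\left(m,k \right)} = -6 + k + 11 k m$ ($h{\left(m,k \right)} = -3 + \left(11 m k + \left(-3 + k\right)\right) = -3 + \left(11 k m + \left(-3 + k\right)\right) = -3 + \left(-3 + k + 11 k m\right) = -6 + k + 11 k m$)
$S{\left(E,g \right)} = -93$ ($S{\left(E,g \right)} = -6 - -1 + 11 \left(\left(- \frac{1}{3}\right) \left(-3\right)\right) \left(-8\right) = -6 + 1 + 11 \cdot 1 \left(-8\right) = -6 + 1 - 88 = -93$)
$\frac{1}{S{\left(-13,p{\left(-3 \right)} \right)}} = \frac{1}{-93} = - \frac{1}{93}$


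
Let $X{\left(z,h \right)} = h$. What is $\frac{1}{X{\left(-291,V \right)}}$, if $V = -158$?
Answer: $- \frac{1}{158} \approx -0.0063291$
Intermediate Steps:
$\frac{1}{X{\left(-291,V \right)}} = \frac{1}{-158} = - \frac{1}{158}$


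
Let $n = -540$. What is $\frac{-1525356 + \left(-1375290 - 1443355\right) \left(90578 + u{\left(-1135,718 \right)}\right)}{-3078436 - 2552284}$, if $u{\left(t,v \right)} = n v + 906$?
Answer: $- \frac{52186412179}{351920} \approx -1.4829 \cdot 10^{5}$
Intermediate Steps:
$u{\left(t,v \right)} = 906 - 540 v$ ($u{\left(t,v \right)} = - 540 v + 906 = 906 - 540 v$)
$\frac{-1525356 + \left(-1375290 - 1443355\right) \left(90578 + u{\left(-1135,718 \right)}\right)}{-3078436 - 2552284} = \frac{-1525356 + \left(-1375290 - 1443355\right) \left(90578 + \left(906 - 387720\right)\right)}{-3078436 - 2552284} = \frac{-1525356 - 2818645 \left(90578 + \left(906 - 387720\right)\right)}{-5630720} = \left(-1525356 - 2818645 \left(90578 - 386814\right)\right) \left(- \frac{1}{5630720}\right) = \left(-1525356 - -834984120220\right) \left(- \frac{1}{5630720}\right) = \left(-1525356 + 834984120220\right) \left(- \frac{1}{5630720}\right) = 834982594864 \left(- \frac{1}{5630720}\right) = - \frac{52186412179}{351920}$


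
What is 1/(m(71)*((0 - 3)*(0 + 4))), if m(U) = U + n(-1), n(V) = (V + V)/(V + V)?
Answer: -1/864 ≈ -0.0011574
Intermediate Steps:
n(V) = 1 (n(V) = (2*V)/((2*V)) = (2*V)*(1/(2*V)) = 1)
m(U) = 1 + U (m(U) = U + 1 = 1 + U)
1/(m(71)*((0 - 3)*(0 + 4))) = 1/((1 + 71)*((0 - 3)*(0 + 4))) = 1/(72*(-3*4)) = 1/(72*(-12)) = 1/(-864) = -1/864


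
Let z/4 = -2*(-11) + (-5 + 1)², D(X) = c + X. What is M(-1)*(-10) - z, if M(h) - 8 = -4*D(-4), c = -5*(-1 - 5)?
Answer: 808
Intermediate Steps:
c = 30 (c = -5*(-6) = 30)
D(X) = 30 + X
M(h) = -96 (M(h) = 8 - 4*(30 - 4) = 8 - 4*26 = 8 - 104 = -96)
z = 152 (z = 4*(-2*(-11) + (-5 + 1)²) = 4*(22 + (-4)²) = 4*(22 + 16) = 4*38 = 152)
M(-1)*(-10) - z = -96*(-10) - 1*152 = 960 - 152 = 808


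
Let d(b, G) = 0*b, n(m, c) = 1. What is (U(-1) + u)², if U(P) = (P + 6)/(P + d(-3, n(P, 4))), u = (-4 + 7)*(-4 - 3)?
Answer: 676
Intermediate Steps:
d(b, G) = 0
u = -21 (u = 3*(-7) = -21)
U(P) = (6 + P)/P (U(P) = (P + 6)/(P + 0) = (6 + P)/P)
(U(-1) + u)² = ((6 - 1)/(-1) - 21)² = (-1*5 - 21)² = (-5 - 21)² = (-26)² = 676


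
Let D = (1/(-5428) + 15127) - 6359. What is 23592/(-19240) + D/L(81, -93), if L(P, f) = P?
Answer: 113163869783/1057401540 ≈ 107.02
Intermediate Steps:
D = 47592703/5428 (D = (-1/5428 + 15127) - 6359 = 82109355/5428 - 6359 = 47592703/5428 ≈ 8768.0)
23592/(-19240) + D/L(81, -93) = 23592/(-19240) + (47592703/5428)/81 = 23592*(-1/19240) + (47592703/5428)*(1/81) = -2949/2405 + 47592703/439668 = 113163869783/1057401540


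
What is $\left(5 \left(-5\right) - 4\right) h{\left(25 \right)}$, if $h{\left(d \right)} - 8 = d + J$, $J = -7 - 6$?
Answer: $-580$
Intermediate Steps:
$J = -13$ ($J = -7 - 6 = -13$)
$h{\left(d \right)} = -5 + d$ ($h{\left(d \right)} = 8 + \left(d - 13\right) = 8 + \left(-13 + d\right) = -5 + d$)
$\left(5 \left(-5\right) - 4\right) h{\left(25 \right)} = \left(5 \left(-5\right) - 4\right) \left(-5 + 25\right) = \left(-25 - 4\right) 20 = \left(-29\right) 20 = -580$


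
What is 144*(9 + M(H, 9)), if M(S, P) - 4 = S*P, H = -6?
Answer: -5904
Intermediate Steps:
M(S, P) = 4 + P*S (M(S, P) = 4 + S*P = 4 + P*S)
144*(9 + M(H, 9)) = 144*(9 + (4 + 9*(-6))) = 144*(9 + (4 - 54)) = 144*(9 - 50) = 144*(-41) = -5904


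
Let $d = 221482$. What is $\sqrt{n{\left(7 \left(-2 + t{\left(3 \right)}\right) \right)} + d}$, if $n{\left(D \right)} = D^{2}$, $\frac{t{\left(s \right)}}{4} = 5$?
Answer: $\sqrt{237358} \approx 487.19$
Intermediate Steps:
$t{\left(s \right)} = 20$ ($t{\left(s \right)} = 4 \cdot 5 = 20$)
$\sqrt{n{\left(7 \left(-2 + t{\left(3 \right)}\right) \right)} + d} = \sqrt{\left(7 \left(-2 + 20\right)\right)^{2} + 221482} = \sqrt{\left(7 \cdot 18\right)^{2} + 221482} = \sqrt{126^{2} + 221482} = \sqrt{15876 + 221482} = \sqrt{237358}$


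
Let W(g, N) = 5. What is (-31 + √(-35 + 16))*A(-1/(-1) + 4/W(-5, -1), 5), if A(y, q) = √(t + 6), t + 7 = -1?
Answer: I*√2*(-31 + I*√19) ≈ -6.1644 - 43.841*I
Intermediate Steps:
t = -8 (t = -7 - 1 = -8)
A(y, q) = I*√2 (A(y, q) = √(-8 + 6) = √(-2) = I*√2)
(-31 + √(-35 + 16))*A(-1/(-1) + 4/W(-5, -1), 5) = (-31 + √(-35 + 16))*(I*√2) = (-31 + √(-19))*(I*√2) = (-31 + I*√19)*(I*√2) = I*√2*(-31 + I*√19)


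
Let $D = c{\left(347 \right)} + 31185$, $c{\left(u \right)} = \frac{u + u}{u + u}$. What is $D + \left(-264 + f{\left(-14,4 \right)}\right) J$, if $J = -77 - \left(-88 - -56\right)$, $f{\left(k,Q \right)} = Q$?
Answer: $42886$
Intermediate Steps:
$c{\left(u \right)} = 1$ ($c{\left(u \right)} = \frac{2 u}{2 u} = 2 u \frac{1}{2 u} = 1$)
$J = -45$ ($J = -77 - \left(-88 + 56\right) = -77 - -32 = -77 + 32 = -45$)
$D = 31186$ ($D = 1 + 31185 = 31186$)
$D + \left(-264 + f{\left(-14,4 \right)}\right) J = 31186 + \left(-264 + 4\right) \left(-45\right) = 31186 - -11700 = 31186 + 11700 = 42886$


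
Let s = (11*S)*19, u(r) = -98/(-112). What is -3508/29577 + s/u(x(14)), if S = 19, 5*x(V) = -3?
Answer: 939577580/207039 ≈ 4538.2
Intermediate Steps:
x(V) = -⅗ (x(V) = (⅕)*(-3) = -⅗)
u(r) = 7/8 (u(r) = -98*(-1/112) = 7/8)
s = 3971 (s = (11*19)*19 = 209*19 = 3971)
-3508/29577 + s/u(x(14)) = -3508/29577 + 3971/(7/8) = -3508*1/29577 + 3971*(8/7) = -3508/29577 + 31768/7 = 939577580/207039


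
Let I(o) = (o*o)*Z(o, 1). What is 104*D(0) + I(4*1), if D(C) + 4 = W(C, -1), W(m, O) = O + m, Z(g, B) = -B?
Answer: -536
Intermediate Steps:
I(o) = -o² (I(o) = (o*o)*(-1*1) = o²*(-1) = -o²)
D(C) = -5 + C (D(C) = -4 + (-1 + C) = -5 + C)
104*D(0) + I(4*1) = 104*(-5 + 0) - (4*1)² = 104*(-5) - 1*4² = -520 - 1*16 = -520 - 16 = -536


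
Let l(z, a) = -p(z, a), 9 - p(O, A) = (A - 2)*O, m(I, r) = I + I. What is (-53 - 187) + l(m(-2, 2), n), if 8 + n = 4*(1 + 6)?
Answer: -321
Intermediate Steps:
n = 20 (n = -8 + 4*(1 + 6) = -8 + 4*7 = -8 + 28 = 20)
m(I, r) = 2*I
p(O, A) = 9 - O*(-2 + A) (p(O, A) = 9 - (A - 2)*O = 9 - (-2 + A)*O = 9 - O*(-2 + A))
l(z, a) = -9 - 2*z + a*z (l(z, a) = -(9 + 2*z - a*z) = -9 - 2*z + a*z)
(-53 - 187) + l(m(-2, 2), n) = (-53 - 187) + (-9 - 4*(-2) + 20*(2*(-2))) = -240 + (-9 - 2*(-4) + 20*(-4)) = -240 + (-9 + 8 - 80) = -240 - 81 = -321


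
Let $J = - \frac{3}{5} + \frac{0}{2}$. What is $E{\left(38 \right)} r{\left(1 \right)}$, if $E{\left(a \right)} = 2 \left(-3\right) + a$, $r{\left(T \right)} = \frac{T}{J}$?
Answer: $- \frac{160}{3} \approx -53.333$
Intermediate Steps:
$J = - \frac{3}{5}$ ($J = \left(-3\right) \frac{1}{5} + 0 \cdot \frac{1}{2} = - \frac{3}{5} + 0 = - \frac{3}{5} \approx -0.6$)
$r{\left(T \right)} = - \frac{5 T}{3}$ ($r{\left(T \right)} = \frac{T}{- \frac{3}{5}} = T \left(- \frac{5}{3}\right) = - \frac{5 T}{3}$)
$E{\left(a \right)} = -6 + a$
$E{\left(38 \right)} r{\left(1 \right)} = \left(-6 + 38\right) \left(\left(- \frac{5}{3}\right) 1\right) = 32 \left(- \frac{5}{3}\right) = - \frac{160}{3}$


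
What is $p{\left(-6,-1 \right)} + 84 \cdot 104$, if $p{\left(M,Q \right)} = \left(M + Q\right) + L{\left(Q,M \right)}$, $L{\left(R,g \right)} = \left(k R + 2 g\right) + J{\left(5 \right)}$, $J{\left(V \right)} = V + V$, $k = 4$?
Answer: $8723$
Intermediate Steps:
$J{\left(V \right)} = 2 V$
$L{\left(R,g \right)} = 10 + 2 g + 4 R$ ($L{\left(R,g \right)} = \left(4 R + 2 g\right) + 2 \cdot 5 = \left(2 g + 4 R\right) + 10 = 10 + 2 g + 4 R$)
$p{\left(M,Q \right)} = 10 + 3 M + 5 Q$ ($p{\left(M,Q \right)} = \left(M + Q\right) + \left(10 + 2 M + 4 Q\right) = 10 + 3 M + 5 Q$)
$p{\left(-6,-1 \right)} + 84 \cdot 104 = \left(10 + 3 \left(-6\right) + 5 \left(-1\right)\right) + 84 \cdot 104 = \left(10 - 18 - 5\right) + 8736 = -13 + 8736 = 8723$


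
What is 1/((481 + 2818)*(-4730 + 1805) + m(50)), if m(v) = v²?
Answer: -1/9647075 ≈ -1.0366e-7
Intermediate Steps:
1/((481 + 2818)*(-4730 + 1805) + m(50)) = 1/((481 + 2818)*(-4730 + 1805) + 50²) = 1/(3299*(-2925) + 2500) = 1/(-9649575 + 2500) = 1/(-9647075) = -1/9647075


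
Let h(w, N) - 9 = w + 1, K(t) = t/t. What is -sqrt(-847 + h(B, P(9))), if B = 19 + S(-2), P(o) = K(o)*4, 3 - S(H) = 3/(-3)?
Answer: -I*sqrt(814) ≈ -28.531*I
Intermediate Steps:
S(H) = 4 (S(H) = 3 - 3/(-3) = 3 - 3*(-1)/3 = 3 - 1*(-1) = 3 + 1 = 4)
K(t) = 1
P(o) = 4 (P(o) = 1*4 = 4)
B = 23 (B = 19 + 4 = 23)
h(w, N) = 10 + w (h(w, N) = 9 + (w + 1) = 9 + (1 + w) = 10 + w)
-sqrt(-847 + h(B, P(9))) = -sqrt(-847 + (10 + 23)) = -sqrt(-847 + 33) = -sqrt(-814) = -I*sqrt(814)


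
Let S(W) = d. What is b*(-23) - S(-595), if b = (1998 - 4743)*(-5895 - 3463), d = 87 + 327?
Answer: -590817744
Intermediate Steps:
d = 414
S(W) = 414
b = 25687710 (b = -2745*(-9358) = 25687710)
b*(-23) - S(-595) = 25687710*(-23) - 1*414 = -590817330 - 414 = -590817744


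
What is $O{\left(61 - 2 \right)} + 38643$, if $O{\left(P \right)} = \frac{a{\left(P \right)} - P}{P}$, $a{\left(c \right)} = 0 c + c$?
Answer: $38643$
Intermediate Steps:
$a{\left(c \right)} = c$ ($a{\left(c \right)} = 0 + c = c$)
$O{\left(P \right)} = 0$ ($O{\left(P \right)} = \frac{P - P}{P} = \frac{0}{P} = 0$)
$O{\left(61 - 2 \right)} + 38643 = 0 + 38643 = 38643$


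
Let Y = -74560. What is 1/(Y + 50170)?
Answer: -1/24390 ≈ -4.1000e-5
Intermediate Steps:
1/(Y + 50170) = 1/(-74560 + 50170) = 1/(-24390) = -1/24390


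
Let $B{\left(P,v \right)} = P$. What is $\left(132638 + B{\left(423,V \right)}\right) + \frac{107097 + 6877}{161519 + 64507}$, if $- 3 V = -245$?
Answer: $\frac{15037679780}{113013} \approx 1.3306 \cdot 10^{5}$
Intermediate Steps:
$V = \frac{245}{3}$ ($V = \left(- \frac{1}{3}\right) \left(-245\right) = \frac{245}{3} \approx 81.667$)
$\left(132638 + B{\left(423,V \right)}\right) + \frac{107097 + 6877}{161519 + 64507} = \left(132638 + 423\right) + \frac{107097 + 6877}{161519 + 64507} = 133061 + \frac{113974}{226026} = 133061 + 113974 \cdot \frac{1}{226026} = 133061 + \frac{56987}{113013} = \frac{15037679780}{113013}$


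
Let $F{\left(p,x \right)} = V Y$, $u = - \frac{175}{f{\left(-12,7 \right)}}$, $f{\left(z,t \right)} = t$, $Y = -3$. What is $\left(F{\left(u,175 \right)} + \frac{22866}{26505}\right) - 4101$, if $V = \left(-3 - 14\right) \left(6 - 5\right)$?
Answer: $- \frac{35774128}{8835} \approx -4049.1$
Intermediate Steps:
$V = -17$ ($V = \left(-17\right) 1 = -17$)
$u = -25$ ($u = - \frac{175}{7} = \left(-175\right) \frac{1}{7} = -25$)
$F{\left(p,x \right)} = 51$ ($F{\left(p,x \right)} = \left(-17\right) \left(-3\right) = 51$)
$\left(F{\left(u,175 \right)} + \frac{22866}{26505}\right) - 4101 = \left(51 + \frac{22866}{26505}\right) - 4101 = \left(51 + 22866 \cdot \frac{1}{26505}\right) - 4101 = \left(51 + \frac{7622}{8835}\right) - 4101 = \frac{458207}{8835} - 4101 = - \frac{35774128}{8835}$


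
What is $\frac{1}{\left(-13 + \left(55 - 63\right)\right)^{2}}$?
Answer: $\frac{1}{441} \approx 0.0022676$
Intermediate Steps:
$\frac{1}{\left(-13 + \left(55 - 63\right)\right)^{2}} = \frac{1}{\left(-13 - 8\right)^{2}} = \frac{1}{\left(-21\right)^{2}} = \frac{1}{441}$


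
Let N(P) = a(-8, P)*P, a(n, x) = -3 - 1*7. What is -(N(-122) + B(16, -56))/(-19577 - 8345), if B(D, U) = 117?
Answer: 1337/27922 ≈ 0.047883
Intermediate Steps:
a(n, x) = -10 (a(n, x) = -3 - 7 = -10)
N(P) = -10*P
-(N(-122) + B(16, -56))/(-19577 - 8345) = -(-10*(-122) + 117)/(-19577 - 8345) = -(1220 + 117)/(-27922) = -1337*(-1)/27922 = -1*(-1337/27922) = 1337/27922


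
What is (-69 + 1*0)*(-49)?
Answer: 3381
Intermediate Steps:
(-69 + 1*0)*(-49) = (-69 + 0)*(-49) = -69*(-49) = 3381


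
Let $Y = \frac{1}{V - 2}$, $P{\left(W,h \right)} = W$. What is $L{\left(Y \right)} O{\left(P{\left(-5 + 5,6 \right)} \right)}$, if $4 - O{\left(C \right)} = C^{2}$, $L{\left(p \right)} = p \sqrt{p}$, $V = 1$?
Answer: $- 4 i \approx - 4.0 i$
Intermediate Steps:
$Y = -1$ ($Y = \frac{1}{1 - 2} = \frac{1}{-1} = -1$)
$L{\left(p \right)} = p^{\frac{3}{2}}$
$O{\left(C \right)} = 4 - C^{2}$
$L{\left(Y \right)} O{\left(P{\left(-5 + 5,6 \right)} \right)} = \left(-1\right)^{\frac{3}{2}} \left(4 - \left(-5 + 5\right)^{2}\right) = - i \left(4 - 0^{2}\right) = - i \left(4 - 0\right) = - i \left(4 + 0\right) = - i 4 = - 4 i$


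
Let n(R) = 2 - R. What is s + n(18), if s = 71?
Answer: 55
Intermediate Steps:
s + n(18) = 71 + (2 - 1*18) = 71 + (2 - 18) = 71 - 16 = 55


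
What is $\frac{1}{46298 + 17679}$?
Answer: $\frac{1}{63977} \approx 1.5631 \cdot 10^{-5}$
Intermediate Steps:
$\frac{1}{46298 + 17679} = \frac{1}{63977}$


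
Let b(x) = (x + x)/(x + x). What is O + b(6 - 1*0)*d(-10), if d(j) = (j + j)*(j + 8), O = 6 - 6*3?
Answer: 28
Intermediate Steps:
b(x) = 1 (b(x) = (2*x)/((2*x)) = (2*x)*(1/(2*x)) = 1)
O = -12 (O = 6 - 18 = -12)
d(j) = 2*j*(8 + j) (d(j) = (2*j)*(8 + j) = 2*j*(8 + j))
O + b(6 - 1*0)*d(-10) = -12 + 1*(2*(-10)*(8 - 10)) = -12 + 1*(2*(-10)*(-2)) = -12 + 1*40 = -12 + 40 = 28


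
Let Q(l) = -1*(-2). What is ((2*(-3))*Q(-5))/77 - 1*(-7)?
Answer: 527/77 ≈ 6.8442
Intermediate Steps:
Q(l) = 2
((2*(-3))*Q(-5))/77 - 1*(-7) = ((2*(-3))*2)/77 - 1*(-7) = -6*2*(1/77) + 7 = -12*1/77 + 7 = -12/77 + 7 = 527/77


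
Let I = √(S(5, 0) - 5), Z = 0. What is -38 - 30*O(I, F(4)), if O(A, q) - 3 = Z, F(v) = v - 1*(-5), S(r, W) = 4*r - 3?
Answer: -128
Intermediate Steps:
S(r, W) = -3 + 4*r
F(v) = 5 + v (F(v) = v + 5 = 5 + v)
I = 2*√3 (I = √((-3 + 4*5) - 5) = √((-3 + 20) - 5) = √(17 - 5) = √12 = 2*√3 ≈ 3.4641)
O(A, q) = 3 (O(A, q) = 3 + 0 = 3)
-38 - 30*O(I, F(4)) = -38 - 30*3 = -38 - 90 = -128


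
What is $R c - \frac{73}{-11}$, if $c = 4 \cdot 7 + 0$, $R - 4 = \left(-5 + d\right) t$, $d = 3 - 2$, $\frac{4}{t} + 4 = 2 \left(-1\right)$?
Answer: $\frac{6379}{33} \approx 193.3$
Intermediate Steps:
$t = - \frac{2}{3}$ ($t = \frac{4}{-4 + 2 \left(-1\right)} = \frac{4}{-4 - 2} = \frac{4}{-6} = 4 \left(- \frac{1}{6}\right) = - \frac{2}{3} \approx -0.66667$)
$d = 1$
$R = \frac{20}{3}$ ($R = 4 + \left(-5 + 1\right) \left(- \frac{2}{3}\right) = 4 - - \frac{8}{3} = 4 + \frac{8}{3} = \frac{20}{3} \approx 6.6667$)
$c = 28$ ($c = 28 + 0 = 28$)
$R c - \frac{73}{-11} = \frac{20}{3} \cdot 28 - \frac{73}{-11} = \frac{560}{3} - - \frac{73}{11} = \frac{560}{3} + \frac{73}{11} = \frac{6379}{33}$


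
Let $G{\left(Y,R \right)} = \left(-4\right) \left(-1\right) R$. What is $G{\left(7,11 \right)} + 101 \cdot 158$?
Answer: $16002$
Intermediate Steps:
$G{\left(Y,R \right)} = 4 R$
$G{\left(7,11 \right)} + 101 \cdot 158 = 4 \cdot 11 + 101 \cdot 158 = 44 + 15958 = 16002$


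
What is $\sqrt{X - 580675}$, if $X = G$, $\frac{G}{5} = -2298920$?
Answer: $5 i \sqrt{483011} \approx 3474.9 i$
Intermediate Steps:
$G = -11494600$ ($G = 5 \left(-2298920\right) = -11494600$)
$X = -11494600$
$\sqrt{X - 580675} = \sqrt{-11494600 - 580675} = \sqrt{-12075275} = 5 i \sqrt{483011}$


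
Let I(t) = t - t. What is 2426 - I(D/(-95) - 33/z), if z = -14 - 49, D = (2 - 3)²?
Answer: 2426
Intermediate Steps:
D = 1 (D = (-1)² = 1)
z = -63
I(t) = 0
2426 - I(D/(-95) - 33/z) = 2426 - 1*0 = 2426 + 0 = 2426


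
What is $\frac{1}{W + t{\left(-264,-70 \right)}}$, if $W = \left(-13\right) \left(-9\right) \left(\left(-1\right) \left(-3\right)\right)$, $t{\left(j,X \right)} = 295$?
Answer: $\frac{1}{646} \approx 0.001548$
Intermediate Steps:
$W = 351$ ($W = 117 \cdot 3 = 351$)
$\frac{1}{W + t{\left(-264,-70 \right)}} = \frac{1}{351 + 295} = \frac{1}{646}$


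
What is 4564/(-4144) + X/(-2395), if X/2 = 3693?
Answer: -1483513/354460 ≈ -4.1853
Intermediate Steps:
X = 7386 (X = 2*3693 = 7386)
4564/(-4144) + X/(-2395) = 4564/(-4144) + 7386/(-2395) = 4564*(-1/4144) + 7386*(-1/2395) = -163/148 - 7386/2395 = -1483513/354460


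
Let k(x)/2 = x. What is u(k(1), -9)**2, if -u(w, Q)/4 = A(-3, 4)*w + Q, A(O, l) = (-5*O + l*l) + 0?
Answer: 44944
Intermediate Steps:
A(O, l) = l**2 - 5*O (A(O, l) = (-5*O + l**2) + 0 = (l**2 - 5*O) + 0 = l**2 - 5*O)
k(x) = 2*x
u(w, Q) = -124*w - 4*Q (u(w, Q) = -4*((4**2 - 5*(-3))*w + Q) = -4*((16 + 15)*w + Q) = -4*(31*w + Q) = -4*(Q + 31*w) = -124*w - 4*Q)
u(k(1), -9)**2 = (-248 - 4*(-9))**2 = (-124*2 + 36)**2 = (-248 + 36)**2 = (-212)**2 = 44944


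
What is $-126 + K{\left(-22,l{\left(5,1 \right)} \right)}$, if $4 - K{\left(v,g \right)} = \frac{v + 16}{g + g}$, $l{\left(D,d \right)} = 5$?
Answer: $- \frac{607}{5} \approx -121.4$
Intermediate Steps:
$K{\left(v,g \right)} = 4 - \frac{16 + v}{2 g}$ ($K{\left(v,g \right)} = 4 - \frac{v + 16}{g + g} = 4 - \frac{16 + v}{2 g}$)
$-126 + K{\left(-22,l{\left(5,1 \right)} \right)} = -126 + \frac{-16 - -22 + 8 \cdot 5}{2 \cdot 5} = -126 + \frac{1}{2} \cdot \frac{1}{5} \left(-16 + 22 + 40\right) = -126 + \frac{1}{2} \cdot \frac{1}{5} \cdot 46 = -126 + \frac{23}{5} = - \frac{607}{5}$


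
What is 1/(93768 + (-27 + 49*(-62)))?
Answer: 1/90703 ≈ 1.1025e-5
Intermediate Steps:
1/(93768 + (-27 + 49*(-62))) = 1/(93768 + (-27 - 3038)) = 1/(93768 - 3065) = 1/90703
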